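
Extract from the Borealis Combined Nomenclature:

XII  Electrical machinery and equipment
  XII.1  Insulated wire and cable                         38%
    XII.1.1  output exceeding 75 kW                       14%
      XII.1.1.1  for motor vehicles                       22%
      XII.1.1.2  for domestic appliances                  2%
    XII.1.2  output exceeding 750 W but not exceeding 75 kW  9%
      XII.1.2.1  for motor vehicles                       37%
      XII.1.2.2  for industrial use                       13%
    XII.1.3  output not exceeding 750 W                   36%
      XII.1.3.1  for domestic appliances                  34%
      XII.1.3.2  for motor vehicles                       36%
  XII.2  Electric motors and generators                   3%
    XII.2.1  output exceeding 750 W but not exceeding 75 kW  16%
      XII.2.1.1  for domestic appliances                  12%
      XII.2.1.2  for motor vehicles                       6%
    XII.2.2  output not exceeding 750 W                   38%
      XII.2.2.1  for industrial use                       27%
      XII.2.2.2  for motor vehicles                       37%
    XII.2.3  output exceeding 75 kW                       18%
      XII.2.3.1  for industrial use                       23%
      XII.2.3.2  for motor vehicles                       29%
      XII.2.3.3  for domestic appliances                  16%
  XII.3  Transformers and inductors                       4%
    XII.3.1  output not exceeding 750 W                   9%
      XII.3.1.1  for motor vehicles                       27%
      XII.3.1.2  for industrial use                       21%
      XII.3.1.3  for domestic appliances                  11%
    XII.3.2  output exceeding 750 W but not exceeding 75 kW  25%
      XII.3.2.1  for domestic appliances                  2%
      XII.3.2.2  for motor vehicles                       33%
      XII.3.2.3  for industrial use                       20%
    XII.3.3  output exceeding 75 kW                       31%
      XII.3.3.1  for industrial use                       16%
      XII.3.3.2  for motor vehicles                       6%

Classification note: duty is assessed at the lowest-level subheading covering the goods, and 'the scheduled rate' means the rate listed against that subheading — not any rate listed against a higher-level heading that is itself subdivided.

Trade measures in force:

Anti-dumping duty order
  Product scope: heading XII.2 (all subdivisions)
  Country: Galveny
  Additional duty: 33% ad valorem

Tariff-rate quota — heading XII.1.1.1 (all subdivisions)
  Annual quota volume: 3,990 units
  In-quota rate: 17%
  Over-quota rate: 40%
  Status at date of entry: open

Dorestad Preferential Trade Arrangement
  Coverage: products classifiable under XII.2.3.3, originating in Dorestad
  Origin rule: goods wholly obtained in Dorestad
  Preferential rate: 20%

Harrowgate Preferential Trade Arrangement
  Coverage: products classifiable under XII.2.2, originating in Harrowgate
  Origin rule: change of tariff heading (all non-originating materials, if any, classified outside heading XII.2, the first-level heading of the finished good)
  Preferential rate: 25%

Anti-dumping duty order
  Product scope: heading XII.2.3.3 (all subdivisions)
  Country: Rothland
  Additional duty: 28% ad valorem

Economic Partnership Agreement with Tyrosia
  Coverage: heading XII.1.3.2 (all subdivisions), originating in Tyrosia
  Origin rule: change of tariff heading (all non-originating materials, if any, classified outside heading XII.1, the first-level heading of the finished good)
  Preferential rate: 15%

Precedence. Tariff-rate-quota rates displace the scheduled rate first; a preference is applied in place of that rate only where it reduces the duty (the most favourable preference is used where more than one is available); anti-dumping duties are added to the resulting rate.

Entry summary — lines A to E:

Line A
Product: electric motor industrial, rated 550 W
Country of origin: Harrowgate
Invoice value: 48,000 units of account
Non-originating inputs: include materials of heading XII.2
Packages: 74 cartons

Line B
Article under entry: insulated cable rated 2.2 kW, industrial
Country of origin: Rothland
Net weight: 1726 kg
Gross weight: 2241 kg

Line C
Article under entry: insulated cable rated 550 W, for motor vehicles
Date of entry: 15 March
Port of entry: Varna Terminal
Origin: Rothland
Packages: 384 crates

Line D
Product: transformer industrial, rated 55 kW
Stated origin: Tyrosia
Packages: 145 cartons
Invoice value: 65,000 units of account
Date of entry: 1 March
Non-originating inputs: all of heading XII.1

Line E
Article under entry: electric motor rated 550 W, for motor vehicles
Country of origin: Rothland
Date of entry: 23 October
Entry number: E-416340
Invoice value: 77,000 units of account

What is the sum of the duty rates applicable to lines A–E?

133%

Line A: electric motor → XII.2; rated 550 W → XII.2.2; industrial → XII.2.2.1. Scheduled 27%. Harrowgate agreement on XII.2.2: CTH not met. → 27%.
Line B: insulated cable → XII.1; rated 2.2 kW → XII.1.2; industrial → XII.1.2.2. Scheduled 13%. No special measure applies. → 13%.
Line C: insulated cable → XII.1; rated 550 W → XII.1.3; for motor vehicles → XII.1.3.2. Scheduled 36%. No special measure applies. → 36%.
Line D: transformer → XII.3; rated 55 kW → XII.3.2; industrial → XII.3.2.3. Scheduled 20%. Tyrosia agreement on XII.1.3.2: XII.3.2.3 not covered. → 20%.
Line E: electric motor → XII.2; rated 550 W → XII.2.2; for motor vehicles → XII.2.2.2. Scheduled 37%. No special measure applies. → 37%.
Sum: 27% + 13% + 36% + 20% + 37% = 133%.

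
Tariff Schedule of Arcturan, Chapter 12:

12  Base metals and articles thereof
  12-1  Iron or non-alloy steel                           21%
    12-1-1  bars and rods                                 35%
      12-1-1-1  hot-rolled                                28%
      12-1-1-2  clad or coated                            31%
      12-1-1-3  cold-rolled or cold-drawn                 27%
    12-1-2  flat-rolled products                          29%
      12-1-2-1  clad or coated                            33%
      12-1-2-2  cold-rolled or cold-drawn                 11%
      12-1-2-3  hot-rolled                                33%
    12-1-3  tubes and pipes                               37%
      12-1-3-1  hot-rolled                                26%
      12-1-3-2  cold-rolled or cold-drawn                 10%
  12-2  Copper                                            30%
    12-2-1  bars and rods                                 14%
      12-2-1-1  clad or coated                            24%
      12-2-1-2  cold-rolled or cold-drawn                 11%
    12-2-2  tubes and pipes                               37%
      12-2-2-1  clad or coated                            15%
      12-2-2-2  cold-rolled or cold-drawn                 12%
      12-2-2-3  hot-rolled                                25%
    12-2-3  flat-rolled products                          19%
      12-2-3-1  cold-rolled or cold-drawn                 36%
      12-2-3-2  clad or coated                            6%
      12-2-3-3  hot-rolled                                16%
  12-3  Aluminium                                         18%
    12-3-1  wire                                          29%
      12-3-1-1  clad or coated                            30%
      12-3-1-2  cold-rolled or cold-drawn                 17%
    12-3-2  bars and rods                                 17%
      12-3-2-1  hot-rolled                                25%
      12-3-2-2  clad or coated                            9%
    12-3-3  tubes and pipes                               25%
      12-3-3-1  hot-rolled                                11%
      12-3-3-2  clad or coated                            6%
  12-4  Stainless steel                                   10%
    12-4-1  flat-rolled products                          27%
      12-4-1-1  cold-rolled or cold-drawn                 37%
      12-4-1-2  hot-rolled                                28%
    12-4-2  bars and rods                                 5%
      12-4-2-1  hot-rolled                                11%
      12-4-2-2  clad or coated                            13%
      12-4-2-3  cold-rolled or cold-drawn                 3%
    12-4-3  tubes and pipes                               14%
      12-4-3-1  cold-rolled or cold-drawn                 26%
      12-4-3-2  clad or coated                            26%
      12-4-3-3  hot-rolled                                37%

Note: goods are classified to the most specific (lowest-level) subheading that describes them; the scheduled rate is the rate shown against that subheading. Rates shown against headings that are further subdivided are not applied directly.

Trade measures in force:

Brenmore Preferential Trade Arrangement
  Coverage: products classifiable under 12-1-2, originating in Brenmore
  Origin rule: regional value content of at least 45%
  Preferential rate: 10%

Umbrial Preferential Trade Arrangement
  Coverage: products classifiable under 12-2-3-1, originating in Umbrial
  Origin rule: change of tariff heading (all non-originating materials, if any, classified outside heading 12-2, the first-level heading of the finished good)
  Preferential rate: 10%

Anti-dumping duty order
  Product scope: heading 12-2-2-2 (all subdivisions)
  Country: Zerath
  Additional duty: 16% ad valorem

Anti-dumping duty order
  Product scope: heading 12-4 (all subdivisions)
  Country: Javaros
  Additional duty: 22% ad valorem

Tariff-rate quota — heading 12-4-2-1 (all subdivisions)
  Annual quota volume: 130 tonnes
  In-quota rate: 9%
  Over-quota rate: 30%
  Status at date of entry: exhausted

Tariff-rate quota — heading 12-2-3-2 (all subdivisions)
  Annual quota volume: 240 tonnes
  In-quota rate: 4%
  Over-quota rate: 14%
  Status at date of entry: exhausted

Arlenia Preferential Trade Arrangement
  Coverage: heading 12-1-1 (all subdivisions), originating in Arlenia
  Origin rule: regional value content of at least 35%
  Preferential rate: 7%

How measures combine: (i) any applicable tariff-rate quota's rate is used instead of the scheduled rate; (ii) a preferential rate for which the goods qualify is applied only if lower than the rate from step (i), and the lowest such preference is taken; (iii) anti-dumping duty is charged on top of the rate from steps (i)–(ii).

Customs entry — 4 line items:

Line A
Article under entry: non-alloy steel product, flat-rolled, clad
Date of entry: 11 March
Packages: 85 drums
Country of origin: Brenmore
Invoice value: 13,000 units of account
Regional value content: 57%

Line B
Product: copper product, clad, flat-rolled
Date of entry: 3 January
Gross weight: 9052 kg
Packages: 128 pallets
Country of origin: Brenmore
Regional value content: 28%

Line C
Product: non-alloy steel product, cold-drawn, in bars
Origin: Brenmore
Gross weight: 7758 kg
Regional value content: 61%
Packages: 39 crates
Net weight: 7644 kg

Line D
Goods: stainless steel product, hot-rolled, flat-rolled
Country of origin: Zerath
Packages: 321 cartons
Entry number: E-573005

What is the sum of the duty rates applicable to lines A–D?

79%

Line A: non-alloy steel → 12-1; flat-rolled → 12-1-2; clad → 12-1-2-1. Scheduled 33%. Brenmore agreement on 12-1-2: RVC ≥ 45% → 10% available; preferential 10%. → 10%.
Line B: copper → 12-2; flat-rolled → 12-2-3; clad → 12-2-3-2. Scheduled 6%. quota on 12-2-3-2 exhausted → over-quota 14%; Brenmore agreement on 12-1-2: 12-2-3-2 not covered. → 14%.
Line C: non-alloy steel → 12-1; in bars → 12-1-1; cold-drawn → 12-1-1-3. Scheduled 27%. Brenmore agreement on 12-1-2: 12-1-1-3 not covered. → 27%.
Line D: stainless steel → 12-4; flat-rolled → 12-4-1; hot-rolled → 12-4-1-2. Scheduled 28%. No special measure applies. → 28%.
Sum: 10% + 14% + 27% + 28% = 79%.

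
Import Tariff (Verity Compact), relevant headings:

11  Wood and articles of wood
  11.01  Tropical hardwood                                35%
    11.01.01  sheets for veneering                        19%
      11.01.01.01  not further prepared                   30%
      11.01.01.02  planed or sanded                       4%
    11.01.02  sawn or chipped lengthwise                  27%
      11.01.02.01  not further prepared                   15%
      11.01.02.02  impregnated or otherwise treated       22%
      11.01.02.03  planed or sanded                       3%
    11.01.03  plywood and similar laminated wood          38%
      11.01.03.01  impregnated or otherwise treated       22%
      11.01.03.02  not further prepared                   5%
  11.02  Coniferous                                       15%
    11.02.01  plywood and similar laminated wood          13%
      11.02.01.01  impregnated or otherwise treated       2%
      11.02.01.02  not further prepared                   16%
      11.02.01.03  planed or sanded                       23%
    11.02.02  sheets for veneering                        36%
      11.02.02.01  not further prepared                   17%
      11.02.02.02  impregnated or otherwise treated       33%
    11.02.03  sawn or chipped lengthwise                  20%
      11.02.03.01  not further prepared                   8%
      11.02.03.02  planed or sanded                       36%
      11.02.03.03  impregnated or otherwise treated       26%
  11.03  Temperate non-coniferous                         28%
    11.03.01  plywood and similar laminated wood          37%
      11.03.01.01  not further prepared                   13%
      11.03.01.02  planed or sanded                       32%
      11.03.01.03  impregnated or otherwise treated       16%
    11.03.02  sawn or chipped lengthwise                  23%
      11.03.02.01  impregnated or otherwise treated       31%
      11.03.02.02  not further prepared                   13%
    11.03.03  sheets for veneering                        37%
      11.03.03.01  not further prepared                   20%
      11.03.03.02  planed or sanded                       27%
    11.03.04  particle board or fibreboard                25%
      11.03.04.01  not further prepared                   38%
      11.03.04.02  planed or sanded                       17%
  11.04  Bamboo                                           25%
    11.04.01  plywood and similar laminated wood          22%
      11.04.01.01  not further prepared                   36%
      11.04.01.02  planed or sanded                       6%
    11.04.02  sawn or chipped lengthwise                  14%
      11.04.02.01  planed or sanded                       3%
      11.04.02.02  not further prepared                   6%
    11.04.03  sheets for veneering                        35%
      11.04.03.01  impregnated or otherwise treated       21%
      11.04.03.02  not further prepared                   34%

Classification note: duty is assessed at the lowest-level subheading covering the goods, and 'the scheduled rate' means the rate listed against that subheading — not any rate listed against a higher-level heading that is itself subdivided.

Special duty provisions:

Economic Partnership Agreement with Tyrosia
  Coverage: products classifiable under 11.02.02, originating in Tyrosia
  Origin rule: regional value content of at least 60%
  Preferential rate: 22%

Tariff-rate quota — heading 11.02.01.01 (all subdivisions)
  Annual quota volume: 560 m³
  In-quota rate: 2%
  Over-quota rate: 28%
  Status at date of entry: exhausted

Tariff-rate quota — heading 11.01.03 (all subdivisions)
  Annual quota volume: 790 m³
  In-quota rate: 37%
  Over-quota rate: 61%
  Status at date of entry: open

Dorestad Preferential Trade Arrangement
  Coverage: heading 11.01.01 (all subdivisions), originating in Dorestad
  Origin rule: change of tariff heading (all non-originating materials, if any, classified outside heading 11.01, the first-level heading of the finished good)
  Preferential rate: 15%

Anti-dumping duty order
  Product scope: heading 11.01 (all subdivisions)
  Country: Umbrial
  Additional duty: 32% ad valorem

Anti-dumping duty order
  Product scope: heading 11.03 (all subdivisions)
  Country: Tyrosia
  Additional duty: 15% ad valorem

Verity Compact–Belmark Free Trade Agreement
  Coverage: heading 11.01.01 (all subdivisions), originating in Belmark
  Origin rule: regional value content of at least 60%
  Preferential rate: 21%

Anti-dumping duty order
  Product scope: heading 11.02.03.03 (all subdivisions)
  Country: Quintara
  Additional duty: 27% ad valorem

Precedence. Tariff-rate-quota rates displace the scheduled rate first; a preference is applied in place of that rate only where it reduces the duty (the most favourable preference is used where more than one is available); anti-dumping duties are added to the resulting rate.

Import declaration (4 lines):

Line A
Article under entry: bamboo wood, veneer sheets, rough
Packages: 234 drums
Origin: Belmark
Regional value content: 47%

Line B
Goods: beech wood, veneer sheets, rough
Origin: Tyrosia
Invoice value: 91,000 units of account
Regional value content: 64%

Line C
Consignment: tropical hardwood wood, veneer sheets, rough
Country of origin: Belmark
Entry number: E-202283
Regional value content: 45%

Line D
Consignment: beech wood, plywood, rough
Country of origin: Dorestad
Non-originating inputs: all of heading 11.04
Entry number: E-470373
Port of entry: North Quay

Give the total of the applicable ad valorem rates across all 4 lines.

112%

Line A: bamboo → 11.04; veneer sheets → 11.04.03; rough → 11.04.03.02. Scheduled 34%. Belmark agreement on 11.01.01: 11.04.03.02 not covered. → 34%.
Line B: beech → 11.03; veneer sheets → 11.03.03; rough → 11.03.03.01. Scheduled 20%. Tyrosia agreement on 11.02.02: 11.03.03.01 not covered; anti-dumping (Tyrosia, 11.03): +15%; total 20% + 15% = 35%. → 35%.
Line C: tropical hardwood → 11.01; veneer sheets → 11.01.01; rough → 11.01.01.01. Scheduled 30%. Belmark agreement on 11.01.01: RVC < 60%. → 30%.
Line D: beech → 11.03; plywood → 11.03.01; rough → 11.03.01.01. Scheduled 13%. Dorestad agreement on 11.01.01: 11.03.01.01 not covered. → 13%.
Sum: 34% + 35% + 30% + 13% = 112%.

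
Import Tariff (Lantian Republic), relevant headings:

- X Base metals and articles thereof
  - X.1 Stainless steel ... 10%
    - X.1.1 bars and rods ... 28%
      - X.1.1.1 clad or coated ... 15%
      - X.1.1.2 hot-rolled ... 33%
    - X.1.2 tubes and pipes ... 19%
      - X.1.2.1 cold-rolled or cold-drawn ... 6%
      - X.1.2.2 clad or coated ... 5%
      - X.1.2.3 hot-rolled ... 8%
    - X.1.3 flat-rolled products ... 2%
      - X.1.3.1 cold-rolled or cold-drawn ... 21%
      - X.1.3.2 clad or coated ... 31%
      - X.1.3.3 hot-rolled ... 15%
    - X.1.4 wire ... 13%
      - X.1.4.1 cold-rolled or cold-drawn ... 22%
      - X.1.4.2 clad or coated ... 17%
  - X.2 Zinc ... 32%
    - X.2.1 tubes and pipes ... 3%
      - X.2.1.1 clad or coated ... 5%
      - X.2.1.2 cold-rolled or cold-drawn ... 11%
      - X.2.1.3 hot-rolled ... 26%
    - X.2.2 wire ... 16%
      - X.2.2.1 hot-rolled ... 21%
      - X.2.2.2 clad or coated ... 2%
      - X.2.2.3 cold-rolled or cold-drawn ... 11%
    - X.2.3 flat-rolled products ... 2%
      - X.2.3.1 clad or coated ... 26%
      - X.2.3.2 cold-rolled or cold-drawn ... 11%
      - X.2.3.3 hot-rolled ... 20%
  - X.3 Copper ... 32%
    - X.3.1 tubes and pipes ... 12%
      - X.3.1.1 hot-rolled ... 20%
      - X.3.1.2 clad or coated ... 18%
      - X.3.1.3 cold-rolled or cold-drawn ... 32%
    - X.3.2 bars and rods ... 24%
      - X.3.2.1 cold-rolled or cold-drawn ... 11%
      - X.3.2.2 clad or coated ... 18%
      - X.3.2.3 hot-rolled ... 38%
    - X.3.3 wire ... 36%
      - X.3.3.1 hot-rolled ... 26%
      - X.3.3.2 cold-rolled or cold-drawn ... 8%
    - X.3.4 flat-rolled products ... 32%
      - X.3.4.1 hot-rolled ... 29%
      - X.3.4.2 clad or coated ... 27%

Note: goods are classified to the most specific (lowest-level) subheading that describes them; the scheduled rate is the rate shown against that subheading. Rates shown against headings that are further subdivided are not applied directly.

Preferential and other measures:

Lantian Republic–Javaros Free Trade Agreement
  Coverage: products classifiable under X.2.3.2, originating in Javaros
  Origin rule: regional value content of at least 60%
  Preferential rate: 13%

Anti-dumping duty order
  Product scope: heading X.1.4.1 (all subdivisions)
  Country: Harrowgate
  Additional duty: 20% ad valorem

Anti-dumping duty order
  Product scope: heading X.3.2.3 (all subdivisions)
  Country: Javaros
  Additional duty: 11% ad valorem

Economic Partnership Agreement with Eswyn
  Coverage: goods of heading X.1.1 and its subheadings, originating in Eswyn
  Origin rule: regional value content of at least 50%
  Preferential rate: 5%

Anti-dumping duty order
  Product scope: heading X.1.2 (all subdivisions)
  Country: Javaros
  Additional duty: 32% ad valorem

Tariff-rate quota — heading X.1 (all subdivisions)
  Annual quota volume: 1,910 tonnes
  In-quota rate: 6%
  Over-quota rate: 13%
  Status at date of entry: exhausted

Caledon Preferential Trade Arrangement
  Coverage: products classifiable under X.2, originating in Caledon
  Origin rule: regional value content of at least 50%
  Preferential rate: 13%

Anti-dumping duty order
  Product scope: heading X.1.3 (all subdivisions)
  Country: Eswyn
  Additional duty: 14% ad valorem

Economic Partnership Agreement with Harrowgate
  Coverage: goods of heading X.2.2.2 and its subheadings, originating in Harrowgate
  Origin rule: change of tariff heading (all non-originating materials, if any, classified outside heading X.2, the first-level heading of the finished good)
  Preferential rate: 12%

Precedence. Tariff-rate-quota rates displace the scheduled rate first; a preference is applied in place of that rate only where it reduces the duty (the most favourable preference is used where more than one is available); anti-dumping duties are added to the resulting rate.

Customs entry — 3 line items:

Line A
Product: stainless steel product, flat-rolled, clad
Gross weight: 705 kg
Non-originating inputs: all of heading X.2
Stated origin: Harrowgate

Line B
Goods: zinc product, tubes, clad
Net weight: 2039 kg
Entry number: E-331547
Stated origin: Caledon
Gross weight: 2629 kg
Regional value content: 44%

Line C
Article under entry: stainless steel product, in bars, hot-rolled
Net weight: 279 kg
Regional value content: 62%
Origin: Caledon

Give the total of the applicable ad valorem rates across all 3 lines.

Line A: stainless steel → X.1; flat-rolled → X.1.3; clad → X.1.3.2. Scheduled 31%. quota on X.1 exhausted → over-quota 13%; Harrowgate agreement on X.2.2.2: X.1.3.2 not covered. → 13%.
Line B: zinc → X.2; tubes → X.2.1; clad → X.2.1.1. Scheduled 5%. Caledon agreement on X.2: RVC < 50%. → 5%.
Line C: stainless steel → X.1; in bars → X.1.1; hot-rolled → X.1.1.2. Scheduled 33%. quota on X.1 exhausted → over-quota 13%; Caledon agreement on X.2: X.1.1.2 not covered. → 13%.
Sum: 13% + 5% + 13% = 31%.

31%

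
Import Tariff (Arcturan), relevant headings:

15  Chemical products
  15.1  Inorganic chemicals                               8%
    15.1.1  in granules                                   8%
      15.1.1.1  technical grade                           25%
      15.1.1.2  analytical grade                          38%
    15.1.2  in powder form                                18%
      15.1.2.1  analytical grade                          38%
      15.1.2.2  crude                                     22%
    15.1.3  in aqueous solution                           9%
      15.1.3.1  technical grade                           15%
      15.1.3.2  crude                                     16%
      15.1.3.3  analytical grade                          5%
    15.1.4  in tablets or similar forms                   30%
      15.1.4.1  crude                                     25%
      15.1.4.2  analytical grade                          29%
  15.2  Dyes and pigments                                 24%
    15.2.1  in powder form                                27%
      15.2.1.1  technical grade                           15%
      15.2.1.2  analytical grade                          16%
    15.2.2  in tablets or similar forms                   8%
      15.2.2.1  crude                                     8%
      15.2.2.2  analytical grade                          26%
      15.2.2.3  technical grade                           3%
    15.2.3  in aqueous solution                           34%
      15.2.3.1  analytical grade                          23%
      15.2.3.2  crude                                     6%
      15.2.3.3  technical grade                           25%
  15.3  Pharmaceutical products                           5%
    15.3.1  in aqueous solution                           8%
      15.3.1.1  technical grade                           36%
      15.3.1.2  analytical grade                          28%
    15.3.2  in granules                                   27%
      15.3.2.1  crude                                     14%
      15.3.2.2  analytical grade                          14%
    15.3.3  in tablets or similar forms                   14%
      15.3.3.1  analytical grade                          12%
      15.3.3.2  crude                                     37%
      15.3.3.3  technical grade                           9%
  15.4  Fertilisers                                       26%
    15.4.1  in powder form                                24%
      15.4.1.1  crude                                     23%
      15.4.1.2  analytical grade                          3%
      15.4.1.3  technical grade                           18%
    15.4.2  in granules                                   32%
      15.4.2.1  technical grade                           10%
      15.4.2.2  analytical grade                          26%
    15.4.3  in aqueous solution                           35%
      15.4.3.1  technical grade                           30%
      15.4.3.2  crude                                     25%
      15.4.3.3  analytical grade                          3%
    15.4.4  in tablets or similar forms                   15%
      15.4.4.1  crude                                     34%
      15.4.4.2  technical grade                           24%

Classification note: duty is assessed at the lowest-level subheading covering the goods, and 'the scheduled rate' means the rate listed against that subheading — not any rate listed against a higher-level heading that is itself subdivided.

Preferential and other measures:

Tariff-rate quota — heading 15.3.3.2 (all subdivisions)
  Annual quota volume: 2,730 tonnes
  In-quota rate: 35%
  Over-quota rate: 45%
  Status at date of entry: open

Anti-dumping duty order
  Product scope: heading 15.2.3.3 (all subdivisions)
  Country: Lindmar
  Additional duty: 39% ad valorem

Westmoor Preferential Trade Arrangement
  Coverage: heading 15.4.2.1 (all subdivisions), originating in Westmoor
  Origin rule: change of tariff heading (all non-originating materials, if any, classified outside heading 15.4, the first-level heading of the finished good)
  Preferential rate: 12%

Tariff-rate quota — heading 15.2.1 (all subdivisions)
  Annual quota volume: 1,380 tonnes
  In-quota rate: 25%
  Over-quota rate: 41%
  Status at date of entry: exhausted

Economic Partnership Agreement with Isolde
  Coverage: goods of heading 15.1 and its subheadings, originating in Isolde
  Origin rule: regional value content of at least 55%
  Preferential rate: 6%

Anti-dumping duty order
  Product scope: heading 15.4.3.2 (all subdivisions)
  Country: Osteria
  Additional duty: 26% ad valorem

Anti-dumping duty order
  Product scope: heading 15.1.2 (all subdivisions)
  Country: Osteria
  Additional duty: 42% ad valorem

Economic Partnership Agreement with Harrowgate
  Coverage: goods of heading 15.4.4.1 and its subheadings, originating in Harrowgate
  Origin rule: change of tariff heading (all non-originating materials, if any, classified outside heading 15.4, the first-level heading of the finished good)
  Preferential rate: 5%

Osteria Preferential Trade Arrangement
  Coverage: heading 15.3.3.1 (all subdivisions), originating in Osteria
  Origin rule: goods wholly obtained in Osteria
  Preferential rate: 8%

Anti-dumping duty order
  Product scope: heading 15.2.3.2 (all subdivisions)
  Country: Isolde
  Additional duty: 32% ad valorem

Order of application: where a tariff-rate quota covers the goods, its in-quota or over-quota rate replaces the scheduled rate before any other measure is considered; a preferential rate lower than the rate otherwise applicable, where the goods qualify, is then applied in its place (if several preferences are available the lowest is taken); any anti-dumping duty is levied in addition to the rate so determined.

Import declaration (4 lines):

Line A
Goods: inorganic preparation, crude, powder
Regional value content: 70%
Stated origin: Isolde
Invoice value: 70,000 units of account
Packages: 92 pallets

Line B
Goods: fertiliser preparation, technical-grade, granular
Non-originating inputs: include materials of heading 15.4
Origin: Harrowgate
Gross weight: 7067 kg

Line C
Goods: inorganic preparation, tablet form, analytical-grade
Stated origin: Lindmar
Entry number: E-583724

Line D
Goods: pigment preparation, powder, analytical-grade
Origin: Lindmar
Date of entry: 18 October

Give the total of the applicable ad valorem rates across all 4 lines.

Line A: inorganic → 15.1; powder → 15.1.2; crude → 15.1.2.2. Scheduled 22%. Isolde agreement on 15.1: RVC ≥ 55% → 6% available; preferential 6%. → 6%.
Line B: fertiliser → 15.4; granular → 15.4.2; technical-grade → 15.4.2.1. Scheduled 10%. Harrowgate agreement on 15.4.4.1: 15.4.2.1 not covered. → 10%.
Line C: inorganic → 15.1; tablet form → 15.1.4; analytical-grade → 15.1.4.2. Scheduled 29%. No special measure applies. → 29%.
Line D: pigment → 15.2; powder → 15.2.1; analytical-grade → 15.2.1.2. Scheduled 16%. quota on 15.2.1 exhausted → over-quota 41%. → 41%.
Sum: 6% + 10% + 29% + 41% = 86%.

86%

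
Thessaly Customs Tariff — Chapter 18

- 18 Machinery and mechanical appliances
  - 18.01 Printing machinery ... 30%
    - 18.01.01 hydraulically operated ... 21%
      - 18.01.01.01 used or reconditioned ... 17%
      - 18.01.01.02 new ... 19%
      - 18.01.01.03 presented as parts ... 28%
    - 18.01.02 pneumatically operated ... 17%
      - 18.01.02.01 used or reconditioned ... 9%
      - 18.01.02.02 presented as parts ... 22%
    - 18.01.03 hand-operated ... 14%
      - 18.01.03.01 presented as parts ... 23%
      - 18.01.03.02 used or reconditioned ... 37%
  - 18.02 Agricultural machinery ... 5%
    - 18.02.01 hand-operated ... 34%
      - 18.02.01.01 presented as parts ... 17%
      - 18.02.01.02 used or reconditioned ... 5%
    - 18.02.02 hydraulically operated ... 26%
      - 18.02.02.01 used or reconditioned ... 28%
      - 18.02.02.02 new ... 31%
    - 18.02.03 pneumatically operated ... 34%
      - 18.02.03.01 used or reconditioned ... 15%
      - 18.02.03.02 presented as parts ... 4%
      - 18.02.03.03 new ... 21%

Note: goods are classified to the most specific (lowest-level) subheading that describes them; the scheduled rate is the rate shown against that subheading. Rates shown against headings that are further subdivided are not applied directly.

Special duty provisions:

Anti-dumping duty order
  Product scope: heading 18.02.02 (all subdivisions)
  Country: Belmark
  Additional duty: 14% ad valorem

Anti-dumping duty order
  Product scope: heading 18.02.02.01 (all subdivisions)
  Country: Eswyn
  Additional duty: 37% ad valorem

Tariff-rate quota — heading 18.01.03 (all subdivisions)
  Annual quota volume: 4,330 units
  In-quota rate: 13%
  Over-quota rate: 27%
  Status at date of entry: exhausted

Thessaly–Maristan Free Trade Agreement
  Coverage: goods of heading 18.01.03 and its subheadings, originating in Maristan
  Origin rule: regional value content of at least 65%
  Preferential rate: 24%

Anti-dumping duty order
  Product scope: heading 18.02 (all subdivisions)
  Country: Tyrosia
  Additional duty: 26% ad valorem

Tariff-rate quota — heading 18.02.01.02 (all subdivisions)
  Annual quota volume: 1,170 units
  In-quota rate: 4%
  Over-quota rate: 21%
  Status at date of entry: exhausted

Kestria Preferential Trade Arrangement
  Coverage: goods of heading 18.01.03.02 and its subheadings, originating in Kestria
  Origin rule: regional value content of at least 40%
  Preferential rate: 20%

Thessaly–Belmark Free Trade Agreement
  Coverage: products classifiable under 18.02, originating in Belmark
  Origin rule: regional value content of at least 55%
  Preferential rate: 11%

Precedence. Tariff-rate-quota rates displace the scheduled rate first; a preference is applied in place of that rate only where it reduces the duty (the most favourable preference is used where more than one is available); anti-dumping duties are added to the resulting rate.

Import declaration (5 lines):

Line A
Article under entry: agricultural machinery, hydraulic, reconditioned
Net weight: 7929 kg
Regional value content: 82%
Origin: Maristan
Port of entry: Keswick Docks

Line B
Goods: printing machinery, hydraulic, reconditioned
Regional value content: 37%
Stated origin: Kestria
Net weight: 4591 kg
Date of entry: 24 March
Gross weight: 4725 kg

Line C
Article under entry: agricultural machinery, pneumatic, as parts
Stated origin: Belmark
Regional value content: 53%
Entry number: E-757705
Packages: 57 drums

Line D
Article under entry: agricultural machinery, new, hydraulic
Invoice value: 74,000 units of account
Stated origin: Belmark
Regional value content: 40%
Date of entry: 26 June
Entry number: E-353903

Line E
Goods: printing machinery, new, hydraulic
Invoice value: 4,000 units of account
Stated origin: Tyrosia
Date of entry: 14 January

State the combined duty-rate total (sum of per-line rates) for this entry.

Line A: agricultural → 18.02; hydraulic → 18.02.02; reconditioned → 18.02.02.01. Scheduled 28%. Maristan agreement on 18.01.03: 18.02.02.01 not covered. → 28%.
Line B: printing → 18.01; hydraulic → 18.01.01; reconditioned → 18.01.01.01. Scheduled 17%. Kestria agreement on 18.01.03.02: 18.01.01.01 not covered. → 17%.
Line C: agricultural → 18.02; pneumatic → 18.02.03; as parts → 18.02.03.02. Scheduled 4%. Belmark agreement on 18.02: RVC < 55%. → 4%.
Line D: agricultural → 18.02; hydraulic → 18.02.02; new → 18.02.02.02. Scheduled 31%. Belmark agreement on 18.02: RVC < 55%; anti-dumping (Belmark, 18.02.02): +14%; total 31% + 14% = 45%. → 45%.
Line E: printing → 18.01; hydraulic → 18.01.01; new → 18.01.01.02. Scheduled 19%. No special measure applies. → 19%.
Sum: 28% + 17% + 4% + 45% + 19% = 113%.

113%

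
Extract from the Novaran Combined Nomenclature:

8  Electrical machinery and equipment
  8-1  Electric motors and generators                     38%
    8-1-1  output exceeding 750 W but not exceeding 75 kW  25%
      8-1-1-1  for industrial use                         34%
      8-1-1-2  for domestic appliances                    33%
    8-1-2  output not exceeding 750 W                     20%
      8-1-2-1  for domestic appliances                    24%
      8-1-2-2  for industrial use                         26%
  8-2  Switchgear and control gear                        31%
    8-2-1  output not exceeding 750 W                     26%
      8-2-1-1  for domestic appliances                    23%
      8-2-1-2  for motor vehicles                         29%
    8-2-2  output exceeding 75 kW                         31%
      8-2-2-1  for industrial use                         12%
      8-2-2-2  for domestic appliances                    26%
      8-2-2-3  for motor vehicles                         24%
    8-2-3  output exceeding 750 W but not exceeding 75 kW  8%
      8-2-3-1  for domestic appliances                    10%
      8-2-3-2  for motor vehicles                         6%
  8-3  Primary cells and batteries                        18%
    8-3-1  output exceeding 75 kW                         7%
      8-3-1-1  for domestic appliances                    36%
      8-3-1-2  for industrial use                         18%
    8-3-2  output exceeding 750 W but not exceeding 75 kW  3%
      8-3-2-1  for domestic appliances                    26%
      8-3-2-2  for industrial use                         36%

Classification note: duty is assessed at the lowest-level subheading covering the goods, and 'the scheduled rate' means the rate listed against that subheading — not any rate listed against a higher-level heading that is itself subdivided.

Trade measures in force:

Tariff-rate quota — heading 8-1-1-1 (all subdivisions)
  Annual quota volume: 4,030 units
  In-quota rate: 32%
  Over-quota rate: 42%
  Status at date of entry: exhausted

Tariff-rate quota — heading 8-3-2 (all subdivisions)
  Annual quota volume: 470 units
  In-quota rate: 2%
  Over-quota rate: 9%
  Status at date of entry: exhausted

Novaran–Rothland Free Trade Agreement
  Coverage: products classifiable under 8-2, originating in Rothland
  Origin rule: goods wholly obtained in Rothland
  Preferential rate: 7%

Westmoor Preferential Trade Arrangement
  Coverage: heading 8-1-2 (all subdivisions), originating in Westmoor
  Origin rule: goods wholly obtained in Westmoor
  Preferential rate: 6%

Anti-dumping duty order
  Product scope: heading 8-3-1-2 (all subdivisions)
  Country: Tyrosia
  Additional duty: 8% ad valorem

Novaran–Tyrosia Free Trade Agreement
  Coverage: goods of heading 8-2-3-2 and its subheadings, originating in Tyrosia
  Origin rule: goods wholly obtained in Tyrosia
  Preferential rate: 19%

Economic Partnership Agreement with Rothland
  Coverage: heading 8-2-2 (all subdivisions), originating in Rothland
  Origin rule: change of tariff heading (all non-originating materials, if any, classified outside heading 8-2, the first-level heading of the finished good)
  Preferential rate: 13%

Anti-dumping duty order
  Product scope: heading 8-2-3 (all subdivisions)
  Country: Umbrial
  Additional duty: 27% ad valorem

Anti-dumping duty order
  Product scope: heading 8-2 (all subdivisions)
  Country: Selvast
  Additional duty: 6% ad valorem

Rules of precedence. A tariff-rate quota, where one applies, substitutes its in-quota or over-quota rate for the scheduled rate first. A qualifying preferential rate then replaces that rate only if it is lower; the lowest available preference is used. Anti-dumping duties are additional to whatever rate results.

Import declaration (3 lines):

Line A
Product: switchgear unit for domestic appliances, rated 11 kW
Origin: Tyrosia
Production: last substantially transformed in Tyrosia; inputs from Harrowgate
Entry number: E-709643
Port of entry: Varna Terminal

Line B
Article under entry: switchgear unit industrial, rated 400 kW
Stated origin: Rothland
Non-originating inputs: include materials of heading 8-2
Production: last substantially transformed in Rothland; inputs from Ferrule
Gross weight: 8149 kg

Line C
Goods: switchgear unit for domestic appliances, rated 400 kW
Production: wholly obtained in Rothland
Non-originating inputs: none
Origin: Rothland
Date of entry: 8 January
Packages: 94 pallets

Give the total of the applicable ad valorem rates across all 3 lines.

Line A: switchgear unit → 8-2; rated 11 kW → 8-2-3; for domestic appliances → 8-2-3-1. Scheduled 10%. Tyrosia agreement on 8-2-3-2: 8-2-3-1 not covered. → 10%.
Line B: switchgear unit → 8-2; rated 400 kW → 8-2-2; industrial → 8-2-2-1. Scheduled 12%. Rothland agreement on 8-2: not wholly obtained; Rothland agreement on 8-2-2: CTH not met. → 12%.
Line C: switchgear unit → 8-2; rated 400 kW → 8-2-2; for domestic appliances → 8-2-2-2. Scheduled 26%. Rothland agreement on 8-2: wholly obtained → 7% available; Rothland agreement on 8-2-2: CTH met → 13% available; preferential 7%. → 7%.
Sum: 10% + 12% + 7% = 29%.

29%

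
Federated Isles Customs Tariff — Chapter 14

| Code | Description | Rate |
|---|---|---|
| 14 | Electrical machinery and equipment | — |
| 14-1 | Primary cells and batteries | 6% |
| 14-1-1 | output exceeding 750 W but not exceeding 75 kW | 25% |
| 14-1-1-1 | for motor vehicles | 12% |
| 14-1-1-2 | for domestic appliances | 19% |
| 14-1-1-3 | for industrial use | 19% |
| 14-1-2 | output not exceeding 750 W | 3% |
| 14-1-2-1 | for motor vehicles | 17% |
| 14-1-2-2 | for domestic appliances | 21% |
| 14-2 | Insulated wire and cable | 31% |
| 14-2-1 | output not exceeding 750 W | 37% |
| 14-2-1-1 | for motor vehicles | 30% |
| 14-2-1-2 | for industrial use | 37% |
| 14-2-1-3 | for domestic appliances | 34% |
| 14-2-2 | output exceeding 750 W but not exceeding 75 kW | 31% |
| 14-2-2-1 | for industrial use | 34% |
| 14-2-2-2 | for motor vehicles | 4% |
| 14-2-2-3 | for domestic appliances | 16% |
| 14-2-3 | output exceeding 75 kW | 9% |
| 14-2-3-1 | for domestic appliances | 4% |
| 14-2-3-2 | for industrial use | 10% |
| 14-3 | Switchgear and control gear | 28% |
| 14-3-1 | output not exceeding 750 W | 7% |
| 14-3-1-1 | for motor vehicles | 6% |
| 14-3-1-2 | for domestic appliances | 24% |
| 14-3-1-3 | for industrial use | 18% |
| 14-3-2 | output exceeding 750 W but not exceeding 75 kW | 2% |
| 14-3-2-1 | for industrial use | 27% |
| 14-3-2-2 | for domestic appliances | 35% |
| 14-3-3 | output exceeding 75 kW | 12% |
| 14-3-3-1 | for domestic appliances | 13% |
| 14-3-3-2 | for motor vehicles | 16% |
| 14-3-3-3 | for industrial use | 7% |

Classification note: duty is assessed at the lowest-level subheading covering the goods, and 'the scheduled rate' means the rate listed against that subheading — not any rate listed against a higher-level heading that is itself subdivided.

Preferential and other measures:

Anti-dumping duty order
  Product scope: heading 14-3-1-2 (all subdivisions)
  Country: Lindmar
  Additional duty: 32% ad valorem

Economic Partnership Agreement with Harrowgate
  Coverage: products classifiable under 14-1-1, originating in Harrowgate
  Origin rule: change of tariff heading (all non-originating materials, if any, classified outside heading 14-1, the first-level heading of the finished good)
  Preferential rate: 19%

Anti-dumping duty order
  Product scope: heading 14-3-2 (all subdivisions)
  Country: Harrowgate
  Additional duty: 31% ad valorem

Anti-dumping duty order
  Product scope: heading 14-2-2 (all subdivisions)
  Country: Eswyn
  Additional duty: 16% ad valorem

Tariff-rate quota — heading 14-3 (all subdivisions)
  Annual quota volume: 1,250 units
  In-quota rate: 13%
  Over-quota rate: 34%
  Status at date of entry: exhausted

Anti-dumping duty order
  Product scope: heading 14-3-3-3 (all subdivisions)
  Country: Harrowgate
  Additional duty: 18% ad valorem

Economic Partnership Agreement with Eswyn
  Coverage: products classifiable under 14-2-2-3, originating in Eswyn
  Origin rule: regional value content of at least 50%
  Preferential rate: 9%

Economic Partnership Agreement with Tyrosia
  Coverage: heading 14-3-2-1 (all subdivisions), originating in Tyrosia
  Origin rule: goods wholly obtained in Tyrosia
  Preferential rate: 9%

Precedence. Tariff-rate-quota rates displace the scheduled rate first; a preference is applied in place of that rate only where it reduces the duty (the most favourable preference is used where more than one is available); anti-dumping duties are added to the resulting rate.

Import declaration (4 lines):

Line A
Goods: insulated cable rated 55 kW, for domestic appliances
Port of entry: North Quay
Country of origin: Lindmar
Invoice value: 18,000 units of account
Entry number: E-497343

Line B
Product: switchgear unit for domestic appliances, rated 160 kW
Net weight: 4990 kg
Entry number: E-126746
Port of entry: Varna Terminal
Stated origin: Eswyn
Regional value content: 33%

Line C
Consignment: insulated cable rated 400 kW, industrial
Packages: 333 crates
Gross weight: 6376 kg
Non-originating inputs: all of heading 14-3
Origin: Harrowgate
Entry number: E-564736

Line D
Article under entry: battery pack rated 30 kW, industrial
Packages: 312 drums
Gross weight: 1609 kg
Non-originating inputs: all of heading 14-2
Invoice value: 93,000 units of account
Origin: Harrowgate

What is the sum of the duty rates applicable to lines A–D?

79%

Line A: insulated cable → 14-2; rated 55 kW → 14-2-2; for domestic appliances → 14-2-2-3. Scheduled 16%. No special measure applies. → 16%.
Line B: switchgear unit → 14-3; rated 160 kW → 14-3-3; for domestic appliances → 14-3-3-1. Scheduled 13%. quota on 14-3 exhausted → over-quota 34%; Eswyn agreement on 14-2-2-3: 14-3-3-1 not covered. → 34%.
Line C: insulated cable → 14-2; rated 400 kW → 14-2-3; industrial → 14-2-3-2. Scheduled 10%. Harrowgate agreement on 14-1-1: 14-2-3-2 not covered. → 10%.
Line D: battery pack → 14-1; rated 30 kW → 14-1-1; industrial → 14-1-1-3. Scheduled 19%. Harrowgate agreement on 14-1-1: CTH met → 19% available; preference 19% not lower than 19% → no reduction. → 19%.
Sum: 16% + 34% + 10% + 19% = 79%.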